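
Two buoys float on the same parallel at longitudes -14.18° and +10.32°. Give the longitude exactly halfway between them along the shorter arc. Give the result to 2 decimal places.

-1.93°

Signed shortest Δλ from -14.18° to +10.32° is +24.50°.
Midpoint longitude = -14.18° + (+24.50°)/2 = -14.18° + 12.25° = -1.93°.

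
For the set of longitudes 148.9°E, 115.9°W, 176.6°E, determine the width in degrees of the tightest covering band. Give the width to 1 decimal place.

95.2°

Sort the longitudes: -115.9°, +148.9°, +176.6°.
Eastward gaps between consecutive values (wrapping around): 264.8°, 27.7°, 67.5°.
Largest gap = 264.8° ⇒ minimal covering band is its complement: 360° − 264.8° = 95.2°.
Band runs from +148.9° eastward to -115.9°, crossing the antimeridian.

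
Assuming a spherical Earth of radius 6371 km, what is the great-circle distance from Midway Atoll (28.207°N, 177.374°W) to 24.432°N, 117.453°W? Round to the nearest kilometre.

Δλ = -117.453 − -177.374 = 59.921°.
Δφ = 24.432 − 28.207 = -3.775°.
a = sin²(Δφ/2) + cos φ₁ · cos φ₂ · sin²(Δλ/2) = 0.201189.
c = 2·atan2(√a, √(1−a)) = 0.93026 rad → d = 6371·c ≈ 5926.72 km.

5927 km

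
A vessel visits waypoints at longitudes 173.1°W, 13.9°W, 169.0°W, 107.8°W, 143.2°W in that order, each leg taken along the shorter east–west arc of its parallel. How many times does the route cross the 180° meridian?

0

Leg 1: -173.1° → -13.9°, shortest Δλ = 159.2° (east) — does not cross 180°.
Leg 2: -13.9° → -169.0°, shortest Δλ = -155.1° (west) — does not cross 180°.
Leg 3: -169.0° → -107.8°, shortest Δλ = 61.2° (east) — does not cross 180°.
Leg 4: -107.8° → -143.2°, shortest Δλ = -35.4° (west) — does not cross 180°.
Total crossings: 0.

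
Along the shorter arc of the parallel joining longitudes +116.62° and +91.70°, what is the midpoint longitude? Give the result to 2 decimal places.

Signed shortest Δλ from +116.62° to +91.70° is -24.92°.
Midpoint longitude = +116.62° + (-24.92°)/2 = +116.62° − 12.46° = +104.16°.

+104.16°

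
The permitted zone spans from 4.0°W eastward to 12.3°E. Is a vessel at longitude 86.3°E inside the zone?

Band width going east from -4.0° to +12.3°: ((12.3 − -4.0) mod 360) = 16.3°.
Offset of +86.3° east of the west edge: ((86.3 − -4.0) mod 360) = 90.3°.
90.3° > 16.3° ⇒ outside.

No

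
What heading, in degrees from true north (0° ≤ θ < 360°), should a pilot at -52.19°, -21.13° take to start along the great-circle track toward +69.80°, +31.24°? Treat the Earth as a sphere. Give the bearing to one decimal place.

Δλ = 31.24 − -21.13 = 52.37°.
θ = atan2( sin Δλ · cos φ₂ , cos φ₁ · sin φ₂ − sin φ₁ · cos φ₂ · cos Δλ )
  = atan2(0.27347, 0.74190) = 20.234° → normalised to [0°, 360°): 20.234°.

20.2°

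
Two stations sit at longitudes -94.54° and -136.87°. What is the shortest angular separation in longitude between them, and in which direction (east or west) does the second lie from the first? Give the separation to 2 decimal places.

42.33° west

Raw difference: -136.87 − -94.54 = -42.33°.
Normalise into (−180°, 180°]: -42.33° stays -42.33°.
Negative ⇒ the second point lies to the west; separation 42.33°.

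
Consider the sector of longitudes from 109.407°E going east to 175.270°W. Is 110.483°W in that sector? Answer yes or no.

No

Band width going east from +109.407° to -175.270°: ((-175.270 − 109.407) mod 360) = 75.323°.
Offset of -110.483° east of the west edge: ((-110.483 − 109.407) mod 360) = 140.110°.
140.110° > 75.323° ⇒ outside.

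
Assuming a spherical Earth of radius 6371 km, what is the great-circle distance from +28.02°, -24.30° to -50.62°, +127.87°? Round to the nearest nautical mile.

8954 nmi

Δλ = 127.87 − -24.30 = 152.17°.
Δφ = -50.62 − 28.02 = -78.64°.
a = sin²(Δφ/2) + cos φ₁ · cos φ₂ · sin²(Δλ/2) = 0.929214.
c = 2·atan2(√a, √(1−a)) = 2.60299 rad → d = 6371·c ≈ 16583.67 km ≈ 8954.47 nmi.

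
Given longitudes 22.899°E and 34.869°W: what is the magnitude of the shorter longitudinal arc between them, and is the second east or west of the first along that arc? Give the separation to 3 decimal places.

Raw difference: -34.869 − 22.899 = -57.768°.
Normalise into (−180°, 180°]: -57.768° stays -57.768°.
Negative ⇒ the second point lies to the west; separation 57.768°.

57.768° west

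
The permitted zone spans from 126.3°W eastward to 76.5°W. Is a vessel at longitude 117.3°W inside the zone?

Yes

Band width going east from -126.3° to -76.5°: ((-76.5 − -126.3) mod 360) = 49.8°.
Offset of -117.3° east of the west edge: ((-117.3 − -126.3) mod 360) = 9.0°.
9.0° ≤ 49.8° ⇒ inside.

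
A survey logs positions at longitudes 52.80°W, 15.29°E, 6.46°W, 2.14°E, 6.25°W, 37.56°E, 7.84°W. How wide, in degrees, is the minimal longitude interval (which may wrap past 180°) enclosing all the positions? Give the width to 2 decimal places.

Sort the longitudes: -52.80°, -7.84°, -6.46°, -6.25°, +2.14°, +15.29°, +37.56°.
Eastward gaps between consecutive values (wrapping around): 44.96°, 1.38°, 0.21°, 8.39°, 13.15°, 22.27°, 269.64°.
Largest gap = 269.64° ⇒ minimal covering band is its complement: 360° − 269.64° = 90.36°.
Band runs from -52.80° eastward to +37.56°.

90.36°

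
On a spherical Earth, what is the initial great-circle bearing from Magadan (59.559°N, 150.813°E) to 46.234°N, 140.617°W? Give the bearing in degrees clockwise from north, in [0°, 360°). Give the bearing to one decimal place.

Δλ = -140.617 − 150.813 = -291.430°; wrapped into (−180°, 180°]: 68.570°.
θ = atan2( sin Δλ · cos φ₂ , cos φ₁ · sin φ₂ − sin φ₁ · cos φ₂ · cos Δλ )
  = atan2(0.64389, 0.14800) = 77.055° → normalised to [0°, 360°): 77.055°.

77.1°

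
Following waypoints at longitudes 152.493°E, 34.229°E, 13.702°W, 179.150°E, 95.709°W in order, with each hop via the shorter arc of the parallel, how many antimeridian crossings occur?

Leg 1: +152.493° → +34.229°, shortest Δλ = -118.264° (west) — does not cross 180°.
Leg 2: +34.229° → -13.702°, shortest Δλ = -47.931° (west) — does not cross 180°.
Leg 3: -13.702° → +179.150°, shortest Δλ = -167.148° (west) — crosses 180°.
Leg 4: +179.150° → -95.709°, shortest Δλ = 85.141° (east) — crosses 180°.
Total crossings: 2.

2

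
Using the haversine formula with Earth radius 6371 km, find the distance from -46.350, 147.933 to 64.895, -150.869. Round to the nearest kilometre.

13448 km

Δλ = -150.869 − 147.933 = -298.802°; wrapped into (−180°, 180°]: 61.198°.
Δφ = 64.895 − -46.350 = 111.245°.
a = sin²(Δφ/2) + cos φ₁ · cos φ₂ · sin²(Δλ/2) = 0.757060.
c = 2·atan2(√a, √(1−a)) = 2.11078 rad → d = 6371·c ≈ 13447.77 km.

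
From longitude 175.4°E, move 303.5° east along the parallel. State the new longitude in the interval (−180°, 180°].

Start at +175.4°; shift +303.5° → +478.9°.
+478.9° lies outside (−180°, 180°]; subtract 360° → +118.9°.

118.9°E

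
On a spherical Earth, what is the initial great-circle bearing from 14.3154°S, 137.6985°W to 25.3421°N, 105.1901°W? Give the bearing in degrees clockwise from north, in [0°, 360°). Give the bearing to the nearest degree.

Δλ = -105.1901 − -137.6985 = 32.5084°.
θ = atan2( sin Δλ · cos φ₂ , cos φ₁ · sin φ₂ − sin φ₁ · cos φ₂ · cos Δλ )
  = atan2(0.48571, 0.60318) = 38.842° → normalised to [0°, 360°): 38.842°.

39°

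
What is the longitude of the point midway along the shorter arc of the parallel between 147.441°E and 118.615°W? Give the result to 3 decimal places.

Signed shortest Δλ from +147.441° to -118.615° is +93.944°.
Midpoint longitude = +147.441° + (+93.944°)/2 = +147.441° + 46.972° = +194.413°.
Normalise into (−180°, 180°]: -165.587°.
(The naïve average (+147.441 + -118.615)/2 = 14.413° is on the wrong side of the globe.)

165.587°W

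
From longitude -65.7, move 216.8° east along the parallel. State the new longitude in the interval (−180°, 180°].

Start at -65.7°; shift +216.8° → +151.1°.
+151.1° already lies in (−180°, 180°].

+151.1°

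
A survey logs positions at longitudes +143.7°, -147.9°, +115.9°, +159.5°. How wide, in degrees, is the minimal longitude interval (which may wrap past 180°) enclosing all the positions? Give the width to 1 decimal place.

Sort the longitudes: -147.9°, +115.9°, +143.7°, +159.5°.
Eastward gaps between consecutive values (wrapping around): 263.8°, 27.8°, 15.8°, 52.6°.
Largest gap = 263.8° ⇒ minimal covering band is its complement: 360° − 263.8° = 96.2°.
Band runs from +115.9° eastward to -147.9°, crossing the antimeridian.

96.2°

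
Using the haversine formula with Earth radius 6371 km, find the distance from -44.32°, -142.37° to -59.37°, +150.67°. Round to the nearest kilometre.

Δλ = 150.67 − -142.37 = 293.04°; wrapped into (−180°, 180°]: -66.96°.
Δφ = -59.37 − -44.32 = -15.05°.
a = sin²(Δφ/2) + cos φ₁ · cos φ₂ · sin²(Δλ/2) = 0.128077.
c = 2·atan2(√a, √(1−a)) = 0.73199 rad → d = 6371·c ≈ 4663.51 km.

4664 km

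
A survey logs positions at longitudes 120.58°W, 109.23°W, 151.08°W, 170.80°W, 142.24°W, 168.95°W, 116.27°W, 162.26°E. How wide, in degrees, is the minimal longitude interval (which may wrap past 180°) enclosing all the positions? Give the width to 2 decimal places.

Sort the longitudes: -170.80°, -168.95°, -151.08°, -142.24°, -120.58°, -116.27°, -109.23°, +162.26°.
Eastward gaps between consecutive values (wrapping around): 1.85°, 17.87°, 8.84°, 21.66°, 4.31°, 7.04°, 271.49°, 26.94°.
Largest gap = 271.49° ⇒ minimal covering band is its complement: 360° − 271.49° = 88.51°.
Band runs from +162.26° eastward to -109.23°, crossing the antimeridian.

88.51°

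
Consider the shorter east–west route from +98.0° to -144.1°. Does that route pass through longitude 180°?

Yes

Naïve |-144.1 − 98.0| = 242.1° > 180°, so the shorter arc goes the other way round — across 180°.
Signed shortest Δλ = ((-144.1 − 98.0 + 180) mod 360) − 180 = 117.9°.
Going east by 117.9° from +98.0° passes through 180° before reaching -144.1°.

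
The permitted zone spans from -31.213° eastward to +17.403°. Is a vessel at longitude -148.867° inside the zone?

No

Band width going east from -31.213° to +17.403°: ((17.403 − -31.213) mod 360) = 48.616°.
Offset of -148.867° east of the west edge: ((-148.867 − -31.213) mod 360) = 242.346°.
242.346° > 48.616° ⇒ outside.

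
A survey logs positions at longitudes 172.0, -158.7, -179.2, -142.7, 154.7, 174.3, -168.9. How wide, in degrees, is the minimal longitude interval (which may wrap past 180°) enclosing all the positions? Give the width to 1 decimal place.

62.6°

Sort the longitudes: -179.2°, -168.9°, -158.7°, -142.7°, +154.7°, +172.0°, +174.3°.
Eastward gaps between consecutive values (wrapping around): 10.3°, 10.2°, 16.0°, 297.4°, 17.3°, 2.3°, 6.5°.
Largest gap = 297.4° ⇒ minimal covering band is its complement: 360° − 297.4° = 62.6°.
Band runs from +154.7° eastward to -142.7°, crossing the antimeridian.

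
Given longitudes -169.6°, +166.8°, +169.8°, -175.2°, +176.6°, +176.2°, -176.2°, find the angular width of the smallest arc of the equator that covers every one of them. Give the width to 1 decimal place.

Sort the longitudes: -176.2°, -175.2°, -169.6°, +166.8°, +169.8°, +176.2°, +176.6°.
Eastward gaps between consecutive values (wrapping around): 1.0°, 5.6°, 336.4°, 3.0°, 6.4°, 0.4°, 7.2°.
Largest gap = 336.4° ⇒ minimal covering band is its complement: 360° − 336.4° = 23.6°.
Band runs from +166.8° eastward to -169.6°, crossing the antimeridian.

23.6°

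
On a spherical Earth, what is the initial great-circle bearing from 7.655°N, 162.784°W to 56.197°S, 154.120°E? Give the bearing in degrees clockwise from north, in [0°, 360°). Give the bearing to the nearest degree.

Δλ = 154.120 − -162.784 = 316.904°; wrapped into (−180°, 180°]: -43.096°.
θ = atan2( sin Δλ · cos φ₂ , cos φ₁ · sin φ₂ − sin φ₁ · cos φ₂ · cos Δλ )
  = atan2(-0.38010, -0.87766) = -156.583° → normalised to [0°, 360°): 203.417°.

203°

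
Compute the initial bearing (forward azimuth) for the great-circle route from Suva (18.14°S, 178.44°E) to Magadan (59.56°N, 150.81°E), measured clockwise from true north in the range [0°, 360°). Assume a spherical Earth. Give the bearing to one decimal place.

346.2°

Δλ = 150.81 − 178.44 = -27.63°.
θ = atan2( sin Δλ · cos φ₂ , cos φ₁ · sin φ₂ − sin φ₁ · cos φ₂ · cos Δλ )
  = atan2(-0.23496, 0.95906) = -13.766° → normalised to [0°, 360°): 346.234°.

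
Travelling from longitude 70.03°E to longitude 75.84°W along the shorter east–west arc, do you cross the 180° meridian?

No

Signed shortest Δλ = ((-75.84 − 70.03 + 180) mod 360) − 180 = -145.87°.
Going west by 145.87° from +70.03° reaches -75.84° without touching 180°.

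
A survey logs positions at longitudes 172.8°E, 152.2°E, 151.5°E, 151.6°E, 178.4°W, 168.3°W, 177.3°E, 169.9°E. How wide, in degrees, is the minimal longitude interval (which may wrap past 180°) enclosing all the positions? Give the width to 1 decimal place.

Sort the longitudes: -178.4°, -168.3°, +151.5°, +151.6°, +152.2°, +169.9°, +172.8°, +177.3°.
Eastward gaps between consecutive values (wrapping around): 10.1°, 319.8°, 0.1°, 0.6°, 17.7°, 2.9°, 4.5°, 4.3°.
Largest gap = 319.8° ⇒ minimal covering band is its complement: 360° − 319.8° = 40.2°.
Band runs from +151.5° eastward to -168.3°, crossing the antimeridian.

40.2°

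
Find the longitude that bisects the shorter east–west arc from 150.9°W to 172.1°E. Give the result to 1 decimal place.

169.4°W

Signed shortest Δλ from -150.9° to +172.1° is -37.0°.
Midpoint longitude = -150.9° + (-37.0°)/2 = -150.9° − 18.5° = -169.4°.
(The naïve average (-150.9 + +172.1)/2 = 10.6° is on the wrong side of the globe.)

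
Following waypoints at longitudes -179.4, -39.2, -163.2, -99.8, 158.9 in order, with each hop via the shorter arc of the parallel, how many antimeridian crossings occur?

Leg 1: -179.4° → -39.2°, shortest Δλ = 140.2° (east) — does not cross 180°.
Leg 2: -39.2° → -163.2°, shortest Δλ = -124.0° (west) — does not cross 180°.
Leg 3: -163.2° → -99.8°, shortest Δλ = 63.4° (east) — does not cross 180°.
Leg 4: -99.8° → +158.9°, shortest Δλ = -101.3° (west) — crosses 180°.
Total crossings: 1.

1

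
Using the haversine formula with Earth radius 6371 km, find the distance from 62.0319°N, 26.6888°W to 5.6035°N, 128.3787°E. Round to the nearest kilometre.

Δλ = 128.3787 − -26.6888 = 155.0675°.
Δφ = 5.6035 − 62.0319 = -56.4284°.
a = sin²(Δφ/2) + cos φ₁ · cos φ₂ · sin²(Δλ/2) = 0.668501.
c = 2·atan2(√a, √(1−a)) = 1.91453 rad → d = 6371·c ≈ 12197.45 km.

12197 km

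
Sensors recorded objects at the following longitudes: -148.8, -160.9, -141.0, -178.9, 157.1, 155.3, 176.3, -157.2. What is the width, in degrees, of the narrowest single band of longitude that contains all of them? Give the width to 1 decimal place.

Sort the longitudes: -178.9°, -160.9°, -157.2°, -148.8°, -141.0°, +155.3°, +157.1°, +176.3°.
Eastward gaps between consecutive values (wrapping around): 18.0°, 3.7°, 8.4°, 7.8°, 296.3°, 1.8°, 19.2°, 4.8°.
Largest gap = 296.3° ⇒ minimal covering band is its complement: 360° − 296.3° = 63.7°.
Band runs from +155.3° eastward to -141.0°, crossing the antimeridian.

63.7°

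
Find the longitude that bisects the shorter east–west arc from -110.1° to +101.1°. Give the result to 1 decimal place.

+175.5°

Signed shortest Δλ from -110.1° to +101.1° is -148.8°.
Midpoint longitude = -110.1° + (-148.8°)/2 = -110.1° − 74.4° = -184.5°.
Normalise into (−180°, 180°]: +175.5°.
(The naïve average (-110.1 + +101.1)/2 = -4.5° is on the wrong side of the globe.)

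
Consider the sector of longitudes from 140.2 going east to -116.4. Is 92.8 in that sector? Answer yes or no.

No

Band width going east from +140.2° to -116.4°: ((-116.4 − 140.2) mod 360) = 103.4°.
Offset of +92.8° east of the west edge: ((92.8 − 140.2) mod 360) = 312.6°.
312.6° > 103.4° ⇒ outside.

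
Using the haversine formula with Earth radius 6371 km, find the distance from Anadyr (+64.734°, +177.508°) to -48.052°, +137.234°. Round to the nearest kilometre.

13016 km

Δλ = 137.234 − 177.508 = -40.274°.
Δφ = -48.052 − 64.734 = -112.786°.
a = sin²(Δφ/2) + cos φ₁ · cos φ₂ · sin²(Δλ/2) = 0.727460.
c = 2·atan2(√a, √(1−a)) = 2.04308 rad → d = 6371·c ≈ 13016.45 km.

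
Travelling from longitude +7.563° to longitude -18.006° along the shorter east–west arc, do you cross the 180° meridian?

Signed shortest Δλ = ((-18.006 − 7.563 + 180) mod 360) − 180 = -25.569°.
Going west by 25.569° from +7.563° reaches -18.006° without touching 180°.

No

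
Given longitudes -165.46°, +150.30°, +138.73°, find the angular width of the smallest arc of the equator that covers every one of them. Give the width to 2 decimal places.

55.81°

Sort the longitudes: -165.46°, +138.73°, +150.30°.
Eastward gaps between consecutive values (wrapping around): 304.19°, 11.57°, 44.24°.
Largest gap = 304.19° ⇒ minimal covering band is its complement: 360° − 304.19° = 55.81°.
Band runs from +138.73° eastward to -165.46°, crossing the antimeridian.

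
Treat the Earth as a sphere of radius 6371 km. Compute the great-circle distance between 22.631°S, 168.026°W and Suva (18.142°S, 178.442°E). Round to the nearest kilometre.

1495 km

Δλ = 178.442 − -168.026 = 346.468°; wrapped into (−180°, 180°]: -13.532°.
Δφ = -18.142 − -22.631 = 4.489°.
a = sin²(Δφ/2) + cos φ₁ · cos φ₂ · sin²(Δλ/2) = 0.013708.
c = 2·atan2(√a, √(1−a)) = 0.23470 rad → d = 6371·c ≈ 1495.30 km.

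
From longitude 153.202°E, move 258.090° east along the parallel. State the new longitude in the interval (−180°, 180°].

Start at +153.202°; shift +258.090° → +411.292°.
+411.292° lies outside (−180°, 180°]; subtract 360° → +51.292°.

51.292°E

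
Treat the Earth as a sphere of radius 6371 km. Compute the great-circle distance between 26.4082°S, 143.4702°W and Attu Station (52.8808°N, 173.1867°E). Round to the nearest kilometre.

Δλ = 173.1867 − -143.4702 = 316.6569°; wrapped into (−180°, 180°]: -43.3431°.
Δφ = 52.8808 − -26.4082 = 79.2890°.
a = sin²(Δφ/2) + cos φ₁ · cos φ₂ · sin²(Δλ/2) = 0.480781.
c = 2·atan2(√a, √(1−a)) = 1.53235 rad → d = 6371·c ≈ 9762.60 km.

9763 km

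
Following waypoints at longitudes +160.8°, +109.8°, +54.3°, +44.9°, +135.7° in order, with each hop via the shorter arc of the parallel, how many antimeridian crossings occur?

Leg 1: +160.8° → +109.8°, shortest Δλ = -51.0° (west) — does not cross 180°.
Leg 2: +109.8° → +54.3°, shortest Δλ = -55.5° (west) — does not cross 180°.
Leg 3: +54.3° → +44.9°, shortest Δλ = -9.4° (west) — does not cross 180°.
Leg 4: +44.9° → +135.7°, shortest Δλ = 90.8° (east) — does not cross 180°.
Total crossings: 0.

0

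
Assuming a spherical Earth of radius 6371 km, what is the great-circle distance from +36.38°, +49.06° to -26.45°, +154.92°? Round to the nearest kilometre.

13061 km

Δλ = 154.92 − 49.06 = 105.86°.
Δφ = -26.45 − 36.38 = -62.83°.
a = sin²(Δφ/2) + cos φ₁ · cos φ₂ · sin²(Δλ/2) = 0.730593.
c = 2·atan2(√a, √(1−a)) = 2.05013 rad → d = 6371·c ≈ 13061.37 km.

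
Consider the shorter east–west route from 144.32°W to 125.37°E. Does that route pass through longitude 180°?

Yes

Naïve |125.37 − -144.32| = 269.69° > 180°, so the shorter arc goes the other way round — across 180°.
Signed shortest Δλ = ((125.37 − -144.32 + 180) mod 360) − 180 = -90.31°.
Going west by 90.31° from -144.32° passes through 180° before reaching +125.37°.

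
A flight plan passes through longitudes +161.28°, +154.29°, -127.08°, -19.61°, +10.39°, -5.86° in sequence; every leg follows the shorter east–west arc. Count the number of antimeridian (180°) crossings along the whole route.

Leg 1: +161.28° → +154.29°, shortest Δλ = -6.99° (west) — does not cross 180°.
Leg 2: +154.29° → -127.08°, shortest Δλ = 78.63° (east) — crosses 180°.
Leg 3: -127.08° → -19.61°, shortest Δλ = 107.47° (east) — does not cross 180°.
Leg 4: -19.61° → +10.39°, shortest Δλ = 30.0° (east) — does not cross 180°.
Leg 5: +10.39° → -5.86°, shortest Δλ = -16.25° (west) — does not cross 180°.
Total crossings: 1.

1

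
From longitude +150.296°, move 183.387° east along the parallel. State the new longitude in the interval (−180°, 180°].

Start at +150.296°; shift +183.387° → +333.683°.
+333.683° lies outside (−180°, 180°]; subtract 360° → -26.317°.

-26.317°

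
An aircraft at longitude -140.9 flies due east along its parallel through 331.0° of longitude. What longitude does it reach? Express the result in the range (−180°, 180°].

Start at -140.9°; shift +331.0° → +190.1°.
+190.1° lies outside (−180°, 180°]; subtract 360° → -169.9°.

-169.9°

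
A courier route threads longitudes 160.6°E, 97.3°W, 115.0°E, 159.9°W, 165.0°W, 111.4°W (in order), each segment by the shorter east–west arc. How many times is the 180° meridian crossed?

3

Leg 1: +160.6° → -97.3°, shortest Δλ = 102.1° (east) — crosses 180°.
Leg 2: -97.3° → +115.0°, shortest Δλ = -147.7° (west) — crosses 180°.
Leg 3: +115.0° → -159.9°, shortest Δλ = 85.1° (east) — crosses 180°.
Leg 4: -159.9° → -165.0°, shortest Δλ = -5.1° (west) — does not cross 180°.
Leg 5: -165.0° → -111.4°, shortest Δλ = 53.6° (east) — does not cross 180°.
Total crossings: 3.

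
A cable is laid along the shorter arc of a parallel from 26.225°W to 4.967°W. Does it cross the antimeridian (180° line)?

Signed shortest Δλ = ((-4.967 − -26.225 + 180) mod 360) − 180 = 21.258°.
Going east by 21.258° from -26.225° reaches -4.967° without touching 180°.

No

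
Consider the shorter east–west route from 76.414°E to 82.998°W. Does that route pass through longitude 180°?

Signed shortest Δλ = ((-82.998 − 76.414 + 180) mod 360) − 180 = -159.412°.
Going west by 159.412° from +76.414° reaches -82.998° without touching 180°.

No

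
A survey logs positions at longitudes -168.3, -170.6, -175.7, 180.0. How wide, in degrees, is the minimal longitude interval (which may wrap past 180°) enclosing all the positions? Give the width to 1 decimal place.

11.7°

Sort the longitudes: -175.7°, -170.6°, -168.3°, +180.0°.
Eastward gaps between consecutive values (wrapping around): 5.1°, 2.3°, 348.3°, 4.3°.
Largest gap = 348.3° ⇒ minimal covering band is its complement: 360° − 348.3° = 11.7°.
Band runs from +180.0° eastward to -168.3°, crossing the antimeridian.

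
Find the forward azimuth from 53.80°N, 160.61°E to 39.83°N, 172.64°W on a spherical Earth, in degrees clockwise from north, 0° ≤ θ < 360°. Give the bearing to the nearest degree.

117°

Δλ = -172.64 − 160.61 = -333.25°; wrapped into (−180°, 180°]: 26.75°.
θ = atan2( sin Δλ · cos φ₂ , cos φ₁ · sin φ₂ − sin φ₁ · cos φ₂ · cos Δλ )
  = atan2(0.34565, -0.17509) = 116.865° → normalised to [0°, 360°): 116.865°.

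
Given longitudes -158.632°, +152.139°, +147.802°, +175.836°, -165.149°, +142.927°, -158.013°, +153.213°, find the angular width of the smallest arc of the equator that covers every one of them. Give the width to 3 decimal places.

59.060°

Sort the longitudes: -165.149°, -158.632°, -158.013°, +142.927°, +147.802°, +152.139°, +153.213°, +175.836°.
Eastward gaps between consecutive values (wrapping around): 6.517°, 0.619°, 300.940°, 4.875°, 4.337°, 1.074°, 22.623°, 19.015°.
Largest gap = 300.940° ⇒ minimal covering band is its complement: 360° − 300.940° = 59.060°.
Band runs from +142.927° eastward to -158.013°, crossing the antimeridian.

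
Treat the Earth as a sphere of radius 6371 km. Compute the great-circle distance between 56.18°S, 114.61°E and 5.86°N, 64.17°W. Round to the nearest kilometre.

Δλ = -64.17 − 114.61 = -178.78°.
Δφ = 5.86 − -56.18 = 62.04°.
a = sin²(Δφ/2) + cos φ₁ · cos φ₂ · sin²(Δλ/2) = 0.819187.
c = 2·atan2(√a, √(1−a)) = 2.26318 rad → d = 6371·c ≈ 14418.72 km.

14419 km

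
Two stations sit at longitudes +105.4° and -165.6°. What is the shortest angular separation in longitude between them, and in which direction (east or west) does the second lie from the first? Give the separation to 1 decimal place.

89.0° east

Raw difference: -165.6 − 105.4 = -271.0°.
Normalise into (−180°, 180°]: -271.0° + 360° = 89.0°.
Positive ⇒ the second point lies to the east; separation 89.0°.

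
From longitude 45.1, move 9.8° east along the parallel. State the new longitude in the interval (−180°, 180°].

+54.9°

Start at +45.1°; shift +9.8° → +54.9°.
+54.9° already lies in (−180°, 180°].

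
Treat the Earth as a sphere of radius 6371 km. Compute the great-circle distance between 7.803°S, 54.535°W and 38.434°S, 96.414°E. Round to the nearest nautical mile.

Δλ = 96.414 − -54.535 = 150.949°.
Δφ = -38.434 − -7.803 = -30.631°.
a = sin²(Δφ/2) + cos φ₁ · cos φ₂ · sin²(Δλ/2) = 0.797019.
c = 2·atan2(√a, √(1−a)) = 2.20687 rad → d = 6371·c ≈ 14059.94 km ≈ 7591.76 nmi.

7592 nmi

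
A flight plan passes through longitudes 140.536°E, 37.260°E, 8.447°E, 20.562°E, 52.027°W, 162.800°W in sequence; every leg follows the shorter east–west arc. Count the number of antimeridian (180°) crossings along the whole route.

0

Leg 1: +140.536° → +37.260°, shortest Δλ = -103.276° (west) — does not cross 180°.
Leg 2: +37.260° → +8.447°, shortest Δλ = -28.813° (west) — does not cross 180°.
Leg 3: +8.447° → +20.562°, shortest Δλ = 12.115° (east) — does not cross 180°.
Leg 4: +20.562° → -52.027°, shortest Δλ = -72.589° (west) — does not cross 180°.
Leg 5: -52.027° → -162.800°, shortest Δλ = -110.773° (west) — does not cross 180°.
Total crossings: 0.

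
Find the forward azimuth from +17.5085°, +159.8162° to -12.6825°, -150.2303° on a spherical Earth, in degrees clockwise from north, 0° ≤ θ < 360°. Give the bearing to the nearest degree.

118°

Δλ = -150.2303 − 159.8162 = -310.0465°; wrapped into (−180°, 180°]: 49.9535°.
θ = atan2( sin Δλ · cos φ₂ , cos φ₁ · sin φ₂ − sin φ₁ · cos φ₂ · cos Δλ )
  = atan2(0.74685, -0.39822) = 118.067° → normalised to [0°, 360°): 118.067°.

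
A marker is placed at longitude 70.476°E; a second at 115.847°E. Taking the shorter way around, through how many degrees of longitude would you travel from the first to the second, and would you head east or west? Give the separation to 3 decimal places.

Raw difference: 115.847 − 70.476 = 45.371°.
Normalise into (−180°, 180°]: 45.371° stays 45.371°.
Positive ⇒ the second point lies to the east; separation 45.371°.

45.371° east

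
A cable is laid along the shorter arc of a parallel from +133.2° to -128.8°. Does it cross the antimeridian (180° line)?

Naïve |-128.8 − 133.2| = 262.0° > 180°, so the shorter arc goes the other way round — across 180°.
Signed shortest Δλ = ((-128.8 − 133.2 + 180) mod 360) − 180 = 98.0°.
Going east by 98.0° from +133.2° passes through 180° before reaching -128.8°.

Yes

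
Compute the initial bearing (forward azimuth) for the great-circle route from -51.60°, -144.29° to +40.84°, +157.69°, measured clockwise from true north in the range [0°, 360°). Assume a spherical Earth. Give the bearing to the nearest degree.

Δλ = 157.69 − -144.29 = 301.98°; wrapped into (−180°, 180°]: -58.02°.
θ = atan2( sin Δλ · cos φ₂ , cos φ₁ · sin φ₂ − sin φ₁ · cos φ₂ · cos Δλ )
  = atan2(-0.64172, 0.72021) = -41.702° → normalised to [0°, 360°): 318.298°.

318°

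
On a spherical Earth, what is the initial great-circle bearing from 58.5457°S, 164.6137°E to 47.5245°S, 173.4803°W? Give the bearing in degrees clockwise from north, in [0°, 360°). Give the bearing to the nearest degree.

Δλ = -173.4803 − 164.6137 = -338.0940°; wrapped into (−180°, 180°]: 21.9060°.
θ = atan2( sin Δλ · cos φ₂ , cos φ₁ · sin φ₂ − sin φ₁ · cos φ₂ · cos Δλ )
  = atan2(0.25193, 0.14958) = 59.301° → normalised to [0°, 360°): 59.301°.

59°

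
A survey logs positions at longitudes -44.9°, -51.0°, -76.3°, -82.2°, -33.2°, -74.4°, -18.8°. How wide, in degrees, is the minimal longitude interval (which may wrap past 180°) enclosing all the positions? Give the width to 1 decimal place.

63.4°

Sort the longitudes: -82.2°, -76.3°, -74.4°, -51.0°, -44.9°, -33.2°, -18.8°.
Eastward gaps between consecutive values (wrapping around): 5.9°, 1.9°, 23.4°, 6.1°, 11.7°, 14.4°, 296.6°.
Largest gap = 296.6° ⇒ minimal covering band is its complement: 360° − 296.6° = 63.4°.
Band runs from -82.2° eastward to -18.8°.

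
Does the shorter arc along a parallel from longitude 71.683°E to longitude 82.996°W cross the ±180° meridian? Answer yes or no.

No

Signed shortest Δλ = ((-82.996 − 71.683 + 180) mod 360) − 180 = -154.679°.
Going west by 154.679° from +71.683° reaches -82.996° without touching 180°.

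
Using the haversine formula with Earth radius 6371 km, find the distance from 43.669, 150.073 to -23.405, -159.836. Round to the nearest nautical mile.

4880 nmi

Δλ = -159.836 − 150.073 = -309.909°; wrapped into (−180°, 180°]: 50.091°.
Δφ = -23.405 − 43.669 = -67.074°.
a = sin²(Δφ/2) + cos φ₁ · cos φ₂ · sin²(Δλ/2) = 0.424196.
c = 2·atan2(√a, √(1−a)) = 1.41860 rad → d = 6371·c ≈ 9037.91 km ≈ 4880.08 nmi.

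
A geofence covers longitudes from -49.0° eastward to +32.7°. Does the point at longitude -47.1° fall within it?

Yes

Band width going east from -49.0° to +32.7°: ((32.7 − -49.0) mod 360) = 81.7°.
Offset of -47.1° east of the west edge: ((-47.1 − -49.0) mod 360) = 1.9°.
1.9° ≤ 81.7° ⇒ inside.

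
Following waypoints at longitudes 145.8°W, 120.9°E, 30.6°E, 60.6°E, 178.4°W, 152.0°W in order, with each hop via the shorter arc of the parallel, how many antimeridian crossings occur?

Leg 1: -145.8° → +120.9°, shortest Δλ = -93.3° (west) — crosses 180°.
Leg 2: +120.9° → +30.6°, shortest Δλ = -90.3° (west) — does not cross 180°.
Leg 3: +30.6° → +60.6°, shortest Δλ = 30.0° (east) — does not cross 180°.
Leg 4: +60.6° → -178.4°, shortest Δλ = 121.0° (east) — crosses 180°.
Leg 5: -178.4° → -152.0°, shortest Δλ = 26.4° (east) — does not cross 180°.
Total crossings: 2.

2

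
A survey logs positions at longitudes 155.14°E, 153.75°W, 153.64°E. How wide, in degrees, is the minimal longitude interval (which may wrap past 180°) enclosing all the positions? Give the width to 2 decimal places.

Sort the longitudes: -153.75°, +153.64°, +155.14°.
Eastward gaps between consecutive values (wrapping around): 307.39°, 1.50°, 51.11°.
Largest gap = 307.39° ⇒ minimal covering band is its complement: 360° − 307.39° = 52.61°.
Band runs from +153.64° eastward to -153.75°, crossing the antimeridian.

52.61°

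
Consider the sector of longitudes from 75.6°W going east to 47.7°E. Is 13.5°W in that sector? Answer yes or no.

Band width going east from -75.6° to +47.7°: ((47.7 − -75.6) mod 360) = 123.3°.
Offset of -13.5° east of the west edge: ((-13.5 − -75.6) mod 360) = 62.1°.
62.1° ≤ 123.3° ⇒ inside.

Yes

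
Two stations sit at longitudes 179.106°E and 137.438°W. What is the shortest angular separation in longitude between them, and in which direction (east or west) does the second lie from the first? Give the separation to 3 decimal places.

Raw difference: -137.438 − 179.106 = -316.544°.
Normalise into (−180°, 180°]: -316.544° + 360° = 43.456°.
Positive ⇒ the second point lies to the east; separation 43.456°.

43.456° east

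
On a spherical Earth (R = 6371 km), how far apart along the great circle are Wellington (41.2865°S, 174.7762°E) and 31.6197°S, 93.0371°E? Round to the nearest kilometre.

7120 km

Δλ = 93.0371 − 174.7762 = -81.7391°.
Δφ = -31.6197 − -41.2865 = 9.6668°.
a = sin²(Δφ/2) + cos φ₁ · cos φ₂ · sin²(Δλ/2) = 0.281066.
c = 2·atan2(√a, √(1−a)) = 1.11757 rad → d = 6371·c ≈ 7120.03 km.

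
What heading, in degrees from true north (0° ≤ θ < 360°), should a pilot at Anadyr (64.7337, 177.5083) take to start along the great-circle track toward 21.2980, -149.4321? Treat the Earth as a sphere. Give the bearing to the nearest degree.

137°

Δλ = -149.4321 − 177.5083 = -326.9404°; wrapped into (−180°, 180°]: 33.0596°.
θ = atan2( sin Δλ · cos φ₂ , cos φ₁ · sin φ₂ − sin φ₁ · cos φ₂ · cos Δλ )
  = atan2(0.50825, -0.55113) = 137.318° → normalised to [0°, 360°): 137.318°.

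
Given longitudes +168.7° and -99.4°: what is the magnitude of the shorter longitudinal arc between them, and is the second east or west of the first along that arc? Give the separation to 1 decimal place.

Raw difference: -99.4 − 168.7 = -268.1°.
Normalise into (−180°, 180°]: -268.1° + 360° = 91.9°.
Positive ⇒ the second point lies to the east; separation 91.9°.

91.9° east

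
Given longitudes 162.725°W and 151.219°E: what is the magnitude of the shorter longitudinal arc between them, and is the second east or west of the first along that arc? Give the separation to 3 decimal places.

Raw difference: 151.219 − -162.725 = 313.944°.
Normalise into (−180°, 180°]: 313.944° − 360° = -46.056°.
Negative ⇒ the second point lies to the west; separation 46.056°.

46.056° west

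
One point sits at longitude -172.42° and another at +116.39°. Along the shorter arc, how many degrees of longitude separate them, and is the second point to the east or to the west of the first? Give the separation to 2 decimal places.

71.19° west

Raw difference: 116.39 − -172.42 = 288.81°.
Normalise into (−180°, 180°]: 288.81° − 360° = -71.19°.
Negative ⇒ the second point lies to the west; separation 71.19°.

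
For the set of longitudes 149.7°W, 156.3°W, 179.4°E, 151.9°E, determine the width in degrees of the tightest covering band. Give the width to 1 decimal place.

58.4°

Sort the longitudes: -156.3°, -149.7°, +151.9°, +179.4°.
Eastward gaps between consecutive values (wrapping around): 6.6°, 301.6°, 27.5°, 24.3°.
Largest gap = 301.6° ⇒ minimal covering band is its complement: 360° − 301.6° = 58.4°.
Band runs from +151.9° eastward to -149.7°, crossing the antimeridian.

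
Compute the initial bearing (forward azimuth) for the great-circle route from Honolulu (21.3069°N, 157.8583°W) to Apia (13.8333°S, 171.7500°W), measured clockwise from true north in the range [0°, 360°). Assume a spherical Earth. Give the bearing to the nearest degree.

202°

Δλ = -171.7500 − -157.8583 = -13.8917°.
θ = atan2( sin Δλ · cos φ₂ , cos φ₁ · sin φ₂ − sin φ₁ · cos φ₂ · cos Δλ )
  = atan2(-0.23312, -0.56526) = -157.588° → normalised to [0°, 360°): 202.412°.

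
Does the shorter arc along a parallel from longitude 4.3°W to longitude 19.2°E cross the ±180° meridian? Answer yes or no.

Signed shortest Δλ = ((19.2 − -4.3 + 180) mod 360) − 180 = 23.5°.
Going east by 23.5° from -4.3° reaches +19.2° without touching 180°.

No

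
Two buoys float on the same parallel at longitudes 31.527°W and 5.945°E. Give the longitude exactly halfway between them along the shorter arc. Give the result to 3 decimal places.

12.791°W

Signed shortest Δλ from -31.527° to +5.945° is +37.472°.
Midpoint longitude = -31.527° + (+37.472°)/2 = -31.527° + 18.736° = -12.791°.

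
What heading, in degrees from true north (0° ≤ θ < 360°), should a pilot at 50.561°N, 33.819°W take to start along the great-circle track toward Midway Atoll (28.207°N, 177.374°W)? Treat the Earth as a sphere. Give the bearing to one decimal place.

Δλ = -177.374 − -33.819 = -143.555°.
θ = atan2( sin Δλ · cos φ₂ , cos φ₁ · sin φ₂ − sin φ₁ · cos φ₂ · cos Δλ )
  = atan2(-0.52350, 0.84774) = -31.696° → normalised to [0°, 360°): 328.304°.

328.3°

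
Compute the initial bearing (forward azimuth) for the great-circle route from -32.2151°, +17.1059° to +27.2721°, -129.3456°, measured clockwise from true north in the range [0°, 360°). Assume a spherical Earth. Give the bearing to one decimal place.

269.2°

Δλ = -129.3456 − 17.1059 = -146.4515°.
θ = atan2( sin Δλ · cos φ₂ , cos φ₁ · sin φ₂ − sin φ₁ · cos φ₂ · cos Δλ )
  = atan2(-0.49121, -0.00723) = -90.843° → normalised to [0°, 360°): 269.157°.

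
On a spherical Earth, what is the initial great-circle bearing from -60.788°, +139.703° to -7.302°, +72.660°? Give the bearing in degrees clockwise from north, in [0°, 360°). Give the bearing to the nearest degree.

287°

Δλ = 72.660 − 139.703 = -67.043°.
θ = atan2( sin Δλ · cos φ₂ , cos φ₁ · sin φ₂ − sin φ₁ · cos φ₂ · cos Δλ )
  = atan2(-0.91333, 0.27564) = -73.206° → normalised to [0°, 360°): 286.794°.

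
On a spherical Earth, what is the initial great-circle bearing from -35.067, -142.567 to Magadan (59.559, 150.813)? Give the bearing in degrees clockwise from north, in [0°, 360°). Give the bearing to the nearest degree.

Δλ = 150.813 − -142.567 = 293.380°; wrapped into (−180°, 180°]: -66.620°.
θ = atan2( sin Δλ · cos φ₂ , cos φ₁ · sin φ₂ − sin φ₁ · cos φ₂ · cos Δλ )
  = atan2(-0.46505, 0.82117) = -29.524° → normalised to [0°, 360°): 330.476°.

330°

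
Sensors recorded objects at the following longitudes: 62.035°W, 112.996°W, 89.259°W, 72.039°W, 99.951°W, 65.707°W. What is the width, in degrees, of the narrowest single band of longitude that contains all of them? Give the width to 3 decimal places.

Sort the longitudes: -112.996°, -99.951°, -89.259°, -72.039°, -65.707°, -62.035°.
Eastward gaps between consecutive values (wrapping around): 13.045°, 10.692°, 17.220°, 6.332°, 3.672°, 309.039°.
Largest gap = 309.039° ⇒ minimal covering band is its complement: 360° − 309.039° = 50.961°.
Band runs from -112.996° eastward to -62.035°.

50.961°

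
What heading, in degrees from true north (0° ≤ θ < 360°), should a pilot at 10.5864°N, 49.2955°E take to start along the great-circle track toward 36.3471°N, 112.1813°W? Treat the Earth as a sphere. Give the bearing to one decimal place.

Δλ = -112.1813 − 49.2955 = -161.4768°.
θ = atan2( sin Δλ · cos φ₂ , cos φ₁ · sin φ₂ − sin φ₁ · cos φ₂ · cos Δλ )
  = atan2(-0.25588, 0.72290) = -19.492° → normalised to [0°, 360°): 340.508°.

340.5°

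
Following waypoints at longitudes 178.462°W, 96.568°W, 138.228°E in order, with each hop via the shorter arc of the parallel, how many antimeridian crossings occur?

Leg 1: -178.462° → -96.568°, shortest Δλ = 81.894° (east) — does not cross 180°.
Leg 2: -96.568° → +138.228°, shortest Δλ = -125.204° (west) — crosses 180°.
Total crossings: 1.

1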